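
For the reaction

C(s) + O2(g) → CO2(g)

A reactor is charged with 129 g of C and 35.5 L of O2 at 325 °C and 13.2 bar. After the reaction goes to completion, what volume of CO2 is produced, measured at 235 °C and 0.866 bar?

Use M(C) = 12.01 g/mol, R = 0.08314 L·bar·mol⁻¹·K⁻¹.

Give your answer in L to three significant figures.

460 L

n(C) = 129 / 12.01 = 10.74 mol
n(O2) = PV/RT = (13.2 × 35.5) / (0.08314 × 598.15) = 9.423 mol
For 10.74 mol C, stoichiometry requires (1/1) × 10.74 = 10.74 mol O2; 9.423 mol is available, so O2 is limiting.
n(CO2) = (1/1) × 9.423 = 9.423 mol
V(CO2) = nRT/P = 9.423 × 0.08314 × 508.15 / 0.866 = 459.7 L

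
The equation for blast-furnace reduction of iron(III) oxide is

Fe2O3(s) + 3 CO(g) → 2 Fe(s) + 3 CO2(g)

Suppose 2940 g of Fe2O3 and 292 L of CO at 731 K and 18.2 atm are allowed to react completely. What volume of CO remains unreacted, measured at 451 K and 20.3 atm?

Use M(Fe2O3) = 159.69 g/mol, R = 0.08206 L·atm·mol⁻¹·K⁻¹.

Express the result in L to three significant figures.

n(Fe2O3) = 2940 / 159.69 = 18.41 mol
n(CO) = PV/RT = (18.2 × 292) / (0.08206 × 731) = 88.59 mol
For 18.41 mol Fe2O3, stoichiometry requires (3/1) × 18.41 = 55.23 mol CO; 88.59 mol is available, so Fe2O3 is limiting.
n(CO) consumed = (3/1) × 18.41 = 55.23 mol; remaining = 88.59 − 55.23 = 33.36 mol
V(CO) = nRT/P = 33.36 × 0.08206 × 451 / 20.3 = 60.82 L

60.8 L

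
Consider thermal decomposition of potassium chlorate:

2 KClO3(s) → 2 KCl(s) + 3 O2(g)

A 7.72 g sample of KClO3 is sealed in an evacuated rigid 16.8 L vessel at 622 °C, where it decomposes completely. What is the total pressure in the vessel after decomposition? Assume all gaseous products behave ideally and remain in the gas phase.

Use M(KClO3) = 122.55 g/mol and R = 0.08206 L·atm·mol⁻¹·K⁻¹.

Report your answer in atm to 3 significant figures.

n(KClO3) = 7.72 / 122.55 = 0.06299 mol
n(gas produced) = (3/2) × 0.06299 = 0.09449 mol
P = nRT/V = 0.09449 × 0.08206 × 895.15 / 16.8 = 0.4131 atm

0.413 atm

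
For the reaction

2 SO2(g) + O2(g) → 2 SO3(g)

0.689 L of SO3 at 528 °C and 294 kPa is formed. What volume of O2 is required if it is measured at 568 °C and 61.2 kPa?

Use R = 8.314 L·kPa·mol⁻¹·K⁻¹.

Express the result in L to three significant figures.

n(SO3) = PV/RT = (294 × 0.689) / (8.314 × 801.15) = 0.03041 mol
n(O2) = (1/2) × 0.03041 = 0.01520 mol
V = nRT/P = 0.01520 × 8.314 × 841.15 / 61.2 = 1.737 L

1.74 L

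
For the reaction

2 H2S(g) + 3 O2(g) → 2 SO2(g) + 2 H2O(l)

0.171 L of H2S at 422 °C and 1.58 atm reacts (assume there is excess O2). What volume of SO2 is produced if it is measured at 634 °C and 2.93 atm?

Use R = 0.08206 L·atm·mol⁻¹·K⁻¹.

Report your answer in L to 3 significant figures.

0.120 L

n(H2S) = PV/RT = (1.58 × 0.171) / (0.08206 × 695.15) = 0.004736 mol
n(SO2) = (2/2) × 0.004736 = 0.004736 mol
V = nRT/P = 0.004736 × 0.08206 × 907.15 / 2.93 = 0.1203 L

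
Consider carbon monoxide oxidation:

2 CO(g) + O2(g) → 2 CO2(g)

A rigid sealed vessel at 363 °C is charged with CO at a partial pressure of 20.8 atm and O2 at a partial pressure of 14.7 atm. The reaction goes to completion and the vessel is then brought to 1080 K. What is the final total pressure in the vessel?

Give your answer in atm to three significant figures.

42.6 atm

Because the vessel is rigid and T is held at 363 °C, work the stoichiometry in partial pressures (P_i = n_iRT/V).
P(O2) required for 20.8 atm of CO = (1/2) × 20.8 = 10.40 atm; available 14.7 atm, so CO is limiting.
P(O2) remaining = 14.7 − (1/2) × 20.8 = 4.300 atm
P(gaseous products) = (2)/2 × 20.8 = 20.80 atm
P_total at 363 °C = 4.300 + 20.80 = 25.10 atm
Scaling to 1080 K: P = 25.10 × 1080/636.15 = 42.61 atm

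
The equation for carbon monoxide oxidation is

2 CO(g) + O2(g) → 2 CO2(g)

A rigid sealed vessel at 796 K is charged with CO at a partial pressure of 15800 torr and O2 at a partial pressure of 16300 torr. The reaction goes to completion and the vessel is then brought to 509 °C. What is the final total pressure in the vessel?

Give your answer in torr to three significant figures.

At constant V, partial pressures at 796 K are proportional to moles, so apply stoichiometry directly to pressures.
P(O2) required for 15800 torr of CO = (1/2) × 15800 = 7900 torr; available 16300 torr, so CO is limiting.
P(O2) remaining = 16300 − (1/2) × 15800 = 8400 torr
P(gaseous products) = (2)/2 × 15800 = 15800 torr
P_total at 796 K = 8400 + 15800 = 24200 torr
Scaling to 509 °C: P = 24200 × 782.15/796 = 23780 torr

23800 torr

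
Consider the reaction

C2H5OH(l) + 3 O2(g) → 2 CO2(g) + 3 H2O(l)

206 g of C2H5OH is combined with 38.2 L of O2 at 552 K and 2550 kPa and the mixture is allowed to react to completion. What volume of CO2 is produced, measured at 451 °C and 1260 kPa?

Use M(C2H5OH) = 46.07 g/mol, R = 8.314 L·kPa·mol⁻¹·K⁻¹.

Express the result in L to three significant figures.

n(C2H5OH) = 206 / 46.07 = 4.471 mol
n(O2) = PV/RT = (2550 × 38.2) / (8.314 × 552) = 21.23 mol
For 4.471 mol C2H5OH, stoichiometry requires (3/1) × 4.471 = 13.41 mol O2; 21.23 mol is available, so C2H5OH is limiting.
n(CO2) = (2/1) × 4.471 = 8.942 mol
V(CO2) = nRT/P = 8.942 × 8.314 × 724.15 / 1260 = 42.73 L

42.7 L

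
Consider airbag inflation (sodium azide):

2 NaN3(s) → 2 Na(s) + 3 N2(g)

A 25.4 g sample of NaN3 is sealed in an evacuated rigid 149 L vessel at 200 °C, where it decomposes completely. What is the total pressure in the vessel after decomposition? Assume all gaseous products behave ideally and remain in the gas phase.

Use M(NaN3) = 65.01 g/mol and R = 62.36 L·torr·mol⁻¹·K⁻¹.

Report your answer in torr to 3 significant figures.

116 torr

n(NaN3) = 25.4 / 65.01 = 0.3907 mol
n(gas produced) = (3/2) × 0.3907 = 0.5860 mol
P = nRT/V = 0.5860 × 62.36 × 473.15 / 149 = 116.0 torr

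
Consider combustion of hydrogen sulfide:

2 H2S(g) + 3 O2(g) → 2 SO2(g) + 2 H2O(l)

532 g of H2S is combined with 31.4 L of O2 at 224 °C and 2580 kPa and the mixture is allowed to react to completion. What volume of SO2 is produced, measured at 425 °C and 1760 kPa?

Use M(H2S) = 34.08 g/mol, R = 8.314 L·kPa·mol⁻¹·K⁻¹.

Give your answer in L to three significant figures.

n(H2S) = 532 / 34.08 = 15.61 mol
n(O2) = PV/RT = (2580 × 31.4) / (8.314 × 497.15) = 19.60 mol
For 15.61 mol H2S, stoichiometry requires (3/2) × 15.61 = 23.41 mol O2; 19.60 mol is available, so O2 is limiting.
n(SO2) = (2/3) × 19.60 = 13.07 mol
V(SO2) = nRT/P = 13.07 × 8.314 × 698.15 / 1760 = 43.10 L

43.1 L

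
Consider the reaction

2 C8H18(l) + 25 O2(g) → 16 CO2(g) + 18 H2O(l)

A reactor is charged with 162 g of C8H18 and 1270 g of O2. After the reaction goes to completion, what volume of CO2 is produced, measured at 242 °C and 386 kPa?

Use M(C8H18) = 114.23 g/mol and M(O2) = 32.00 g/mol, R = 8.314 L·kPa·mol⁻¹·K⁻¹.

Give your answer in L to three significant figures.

n(C8H18) = 162 / 114.23 = 1.418 mol
n(O2) = 1270 / 32.00 = 39.69 mol
For 1.418 mol C8H18, stoichiometry requires (25/2) × 1.418 = 17.72 mol O2; 39.69 mol is available, so C8H18 is limiting.
n(CO2) = (16/2) × 1.418 = 11.34 mol
V(CO2) = nRT/P = 11.34 × 8.314 × 515.15 / 386 = 125.8 L

126 L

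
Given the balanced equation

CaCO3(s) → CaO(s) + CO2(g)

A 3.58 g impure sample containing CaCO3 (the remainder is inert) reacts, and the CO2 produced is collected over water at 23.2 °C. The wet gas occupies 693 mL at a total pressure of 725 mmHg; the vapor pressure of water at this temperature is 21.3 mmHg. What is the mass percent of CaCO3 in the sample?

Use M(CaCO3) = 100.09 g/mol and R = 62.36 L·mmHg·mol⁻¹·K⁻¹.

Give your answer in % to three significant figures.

73.8 %

P(CO2) = 725 − 21.3 = 703.7 mmHg
n(CO2) = PV/RT = (703.7 × 0.6930) / (62.36 × 296.35) = 0.02639 mol
n(CaCO3) = (1/1) × 0.02639 = 0.02639 mol
m(CaCO3) = 0.02639 × 100.09 = 2.641 g
%CaCO3 = 2.641 / 3.58 × 100 = 73.77%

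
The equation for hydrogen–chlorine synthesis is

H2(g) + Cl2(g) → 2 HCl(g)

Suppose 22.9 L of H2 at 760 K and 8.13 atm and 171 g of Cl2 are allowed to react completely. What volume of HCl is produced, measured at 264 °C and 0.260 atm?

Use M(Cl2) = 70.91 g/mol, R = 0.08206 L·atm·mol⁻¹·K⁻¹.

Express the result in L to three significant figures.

n(H2) = PV/RT = (8.13 × 22.9) / (0.08206 × 760) = 2.985 mol
n(Cl2) = 171 / 70.91 = 2.412 mol
For 2.985 mol H2, stoichiometry requires (1/1) × 2.985 = 2.985 mol Cl2; 2.412 mol is available, so Cl2 is limiting.
n(HCl) = (2/1) × 2.412 = 4.824 mol
V(HCl) = nRT/P = 4.824 × 0.08206 × 537.15 / 0.260 = 817.8 L

818 L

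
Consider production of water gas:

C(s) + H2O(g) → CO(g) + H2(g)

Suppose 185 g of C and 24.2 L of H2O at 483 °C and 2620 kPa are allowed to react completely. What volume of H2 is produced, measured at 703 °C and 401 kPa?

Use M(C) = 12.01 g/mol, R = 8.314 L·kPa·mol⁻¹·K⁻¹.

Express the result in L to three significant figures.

204 L

n(C) = 185 / 12.01 = 15.40 mol
n(H2O) = PV/RT = (2620 × 24.2) / (8.314 × 756.15) = 10.09 mol
For 15.40 mol C, stoichiometry requires (1/1) × 15.40 = 15.40 mol H2O; 10.09 mol is available, so H2O is limiting.
n(H2) = (1/1) × 10.09 = 10.09 mol
V(H2) = nRT/P = 10.09 × 8.314 × 976.15 / 401 = 204.2 L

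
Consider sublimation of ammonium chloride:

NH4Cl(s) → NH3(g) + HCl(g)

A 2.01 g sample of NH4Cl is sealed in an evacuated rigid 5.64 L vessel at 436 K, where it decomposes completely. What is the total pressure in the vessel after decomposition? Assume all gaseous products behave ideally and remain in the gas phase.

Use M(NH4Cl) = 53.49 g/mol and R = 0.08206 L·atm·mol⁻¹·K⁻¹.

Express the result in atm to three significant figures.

n(NH4Cl) = 2.01 / 53.49 = 0.03758 mol
n(gas produced) = (2/1) × 0.03758 = 0.07516 mol
P = nRT/V = 0.07516 × 0.08206 × 436 / 5.64 = 0.4768 atm

0.477 atm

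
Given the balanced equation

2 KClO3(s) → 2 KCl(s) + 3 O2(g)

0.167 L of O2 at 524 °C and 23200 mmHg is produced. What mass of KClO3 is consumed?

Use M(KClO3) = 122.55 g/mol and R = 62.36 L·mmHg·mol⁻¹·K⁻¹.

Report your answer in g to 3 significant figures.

6.37 g

n(O2) = PV/RT = (23200 × 0.167) / (62.36 × 797.15) = 0.07794 mol
n(KClO3) = (2/3) × 0.07794 = 0.05196 mol
m(KClO3) = 0.05196 × 122.55 = 6.368 g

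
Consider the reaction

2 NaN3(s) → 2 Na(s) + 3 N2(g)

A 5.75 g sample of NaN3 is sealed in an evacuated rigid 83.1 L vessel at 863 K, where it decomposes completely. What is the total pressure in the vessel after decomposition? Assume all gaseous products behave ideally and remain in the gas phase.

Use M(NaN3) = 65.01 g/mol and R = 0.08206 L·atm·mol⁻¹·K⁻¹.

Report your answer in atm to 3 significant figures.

n(NaN3) = 5.75 / 65.01 = 0.08845 mol
n(gas produced) = (3/2) × 0.08845 = 0.1327 mol
P = nRT/V = 0.1327 × 0.08206 × 863 / 83.1 = 0.1131 atm

0.113 atm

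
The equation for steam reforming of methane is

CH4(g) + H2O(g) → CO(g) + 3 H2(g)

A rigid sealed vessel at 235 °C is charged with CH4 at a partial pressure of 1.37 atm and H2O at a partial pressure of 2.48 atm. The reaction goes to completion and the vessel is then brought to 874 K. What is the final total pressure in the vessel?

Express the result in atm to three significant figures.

Because the vessel is rigid and T is held at 235 °C, work the stoichiometry in partial pressures (P_i = n_iRT/V).
P(H2O) required for 1.37 atm of CH4 = (1/1) × 1.37 = 1.370 atm; available 2.48 atm, so CH4 is limiting.
P(H2O) remaining = 2.48 − (1/1) × 1.37 = 1.110 atm
P(gaseous products) = (1+3)/1 × 1.37 = 5.480 atm
P_total at 235 °C = 1.110 + 5.480 = 6.590 atm
Scaling to 874 K: P = 6.590 × 874/508.15 = 11.33 atm

11.3 atm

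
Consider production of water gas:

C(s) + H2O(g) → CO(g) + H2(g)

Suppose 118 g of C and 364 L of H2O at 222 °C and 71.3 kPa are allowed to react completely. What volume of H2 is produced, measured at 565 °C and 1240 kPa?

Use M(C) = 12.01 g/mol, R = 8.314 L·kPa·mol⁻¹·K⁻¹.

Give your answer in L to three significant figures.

n(C) = 118 / 12.01 = 9.825 mol
n(H2O) = PV/RT = (71.3 × 364) / (8.314 × 495.15) = 6.304 mol
For 9.825 mol C, stoichiometry requires (1/1) × 9.825 = 9.825 mol H2O; 6.304 mol is available, so H2O is limiting.
n(H2) = (1/1) × 6.304 = 6.304 mol
V(H2) = nRT/P = 6.304 × 8.314 × 838.15 / 1240 = 35.43 L

35.4 L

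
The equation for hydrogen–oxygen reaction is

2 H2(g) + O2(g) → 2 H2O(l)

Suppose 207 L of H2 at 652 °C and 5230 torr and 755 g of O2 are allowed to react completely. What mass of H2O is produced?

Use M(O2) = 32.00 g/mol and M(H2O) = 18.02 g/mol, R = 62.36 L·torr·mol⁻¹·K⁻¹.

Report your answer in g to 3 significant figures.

n(H2) = PV/RT = (5230 × 207) / (62.36 × 925.15) = 18.77 mol
n(O2) = 755 / 32.00 = 23.59 mol
For 18.77 mol H2, stoichiometry requires (1/2) × 18.77 = 9.385 mol O2; 23.59 mol is available, so H2 is limiting.
n(H2O) = (2/2) × 18.77 = 18.77 mol
m(H2O) = 18.77 × 18.02 = 338.2 g

338 g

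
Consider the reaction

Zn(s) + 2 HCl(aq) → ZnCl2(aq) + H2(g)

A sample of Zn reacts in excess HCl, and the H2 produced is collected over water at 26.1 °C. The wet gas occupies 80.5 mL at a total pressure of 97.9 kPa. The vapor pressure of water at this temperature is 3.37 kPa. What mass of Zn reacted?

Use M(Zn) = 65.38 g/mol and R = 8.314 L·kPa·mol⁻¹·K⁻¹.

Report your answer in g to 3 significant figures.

0.200 g

P(H2) = 97.9 − 3.37 = 94.53 kPa
n(H2) = PV/RT = (94.53 × 0.08050) / (8.314 × 299.25) = 0.003059 mol
n(Zn) = (1/1) × 0.003059 = 0.003059 mol
m(Zn) = 0.003059 × 65.38 = 0.2000 g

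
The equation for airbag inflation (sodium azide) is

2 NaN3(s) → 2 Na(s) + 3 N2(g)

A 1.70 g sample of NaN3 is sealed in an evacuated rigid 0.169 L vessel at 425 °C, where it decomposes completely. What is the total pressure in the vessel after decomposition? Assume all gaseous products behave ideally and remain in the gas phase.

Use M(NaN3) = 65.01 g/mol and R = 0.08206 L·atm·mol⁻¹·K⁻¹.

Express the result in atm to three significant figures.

13.3 atm

n(NaN3) = 1.70 / 65.01 = 0.02615 mol
n(gas produced) = (3/2) × 0.02615 = 0.03922 mol
P = nRT/V = 0.03922 × 0.08206 × 698.15 / 0.169 = 13.30 atm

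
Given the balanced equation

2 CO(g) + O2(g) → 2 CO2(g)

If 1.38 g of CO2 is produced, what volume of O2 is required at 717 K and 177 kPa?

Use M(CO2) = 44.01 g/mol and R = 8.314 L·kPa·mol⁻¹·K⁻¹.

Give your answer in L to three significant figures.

0.528 L

n(CO2) = 1.380 / 44.01 = 0.03136 mol
n(O2) = (1/2) × 0.03136 = 0.01568 mol
V = nRT/P = 0.01568 × 8.314 × 717 / 177 = 0.5281 L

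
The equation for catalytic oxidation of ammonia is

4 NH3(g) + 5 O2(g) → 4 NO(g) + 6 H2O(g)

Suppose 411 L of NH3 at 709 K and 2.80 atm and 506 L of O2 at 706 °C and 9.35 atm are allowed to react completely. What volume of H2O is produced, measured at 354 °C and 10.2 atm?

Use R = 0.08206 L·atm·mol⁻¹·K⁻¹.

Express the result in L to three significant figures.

150 L

n(NH3) = PV/RT = (2.80 × 411) / (0.08206 × 709) = 19.78 mol
n(O2) = PV/RT = (9.35 × 506) / (0.08206 × 979.15) = 58.88 mol
For 19.78 mol NH3, stoichiometry requires (5/4) × 19.78 = 24.73 mol O2; 58.88 mol is available, so NH3 is limiting.
n(H2O) = (6/4) × 19.78 = 29.67 mol
V(H2O) = nRT/P = 29.67 × 0.08206 × 627.15 / 10.2 = 149.7 L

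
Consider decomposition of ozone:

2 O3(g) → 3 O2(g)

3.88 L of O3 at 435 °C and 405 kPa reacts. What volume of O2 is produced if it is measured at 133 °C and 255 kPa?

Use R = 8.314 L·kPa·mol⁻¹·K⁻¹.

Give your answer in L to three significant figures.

5.30 L

n(O3) = PV/RT = (405 × 3.88) / (8.314 × 708.15) = 0.2669 mol
n(O2) = (3/2) × 0.2669 = 0.4004 mol
V = nRT/P = 0.4004 × 8.314 × 406.15 / 255 = 5.302 L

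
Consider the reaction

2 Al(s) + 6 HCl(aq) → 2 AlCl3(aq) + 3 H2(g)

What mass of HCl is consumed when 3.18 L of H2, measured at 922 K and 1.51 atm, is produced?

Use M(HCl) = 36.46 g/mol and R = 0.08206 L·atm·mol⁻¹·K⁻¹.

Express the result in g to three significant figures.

n(H2) = PV/RT = (1.51 × 3.18) / (0.08206 × 922) = 0.06347 mol
n(HCl) = (6/3) × 0.06347 = 0.1269 mol
m(HCl) = 0.1269 × 36.46 = 4.627 g

4.63 g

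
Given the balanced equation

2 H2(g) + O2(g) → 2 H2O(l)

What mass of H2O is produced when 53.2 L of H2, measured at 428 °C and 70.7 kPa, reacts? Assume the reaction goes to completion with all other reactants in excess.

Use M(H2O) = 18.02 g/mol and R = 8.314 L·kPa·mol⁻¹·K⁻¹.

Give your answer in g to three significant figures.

11.6 g

n(H2) = PV/RT = (70.7 × 53.2) / (8.314 × 701.15) = 0.6452 mol
n(H2O) = (2/2) × 0.6452 = 0.6452 mol
m(H2O) = 0.6452 × 18.02 = 11.63 g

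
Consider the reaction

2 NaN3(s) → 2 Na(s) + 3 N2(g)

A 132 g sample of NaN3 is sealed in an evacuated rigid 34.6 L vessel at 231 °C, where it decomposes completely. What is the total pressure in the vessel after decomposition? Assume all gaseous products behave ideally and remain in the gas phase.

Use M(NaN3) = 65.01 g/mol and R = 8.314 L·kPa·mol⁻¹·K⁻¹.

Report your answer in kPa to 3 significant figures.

n(NaN3) = 132 / 65.01 = 2.030 mol
n(gas produced) = (3/2) × 2.030 = 3.045 mol
P = nRT/V = 3.045 × 8.314 × 504.15 / 34.6 = 368.9 kPa

369 kPa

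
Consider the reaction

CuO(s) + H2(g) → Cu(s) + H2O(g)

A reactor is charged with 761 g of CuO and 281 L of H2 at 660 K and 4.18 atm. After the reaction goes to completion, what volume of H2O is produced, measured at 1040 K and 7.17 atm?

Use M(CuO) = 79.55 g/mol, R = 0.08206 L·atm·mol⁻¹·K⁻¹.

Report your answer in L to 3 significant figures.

n(CuO) = 761 / 79.55 = 9.566 mol
n(H2) = PV/RT = (4.18 × 281) / (0.08206 × 660) = 21.69 mol
For 9.566 mol CuO, stoichiometry requires (1/1) × 9.566 = 9.566 mol H2; 21.69 mol is available, so CuO is limiting.
n(H2O) = (1/1) × 9.566 = 9.566 mol
V(H2O) = nRT/P = 9.566 × 0.08206 × 1040 / 7.17 = 113.9 L

114 L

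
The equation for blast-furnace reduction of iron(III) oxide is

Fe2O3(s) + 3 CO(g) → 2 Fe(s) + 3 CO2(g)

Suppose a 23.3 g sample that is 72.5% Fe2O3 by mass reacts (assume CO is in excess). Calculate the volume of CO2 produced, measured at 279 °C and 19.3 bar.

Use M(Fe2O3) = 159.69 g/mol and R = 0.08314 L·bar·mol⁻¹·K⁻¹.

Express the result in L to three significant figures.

mass of Fe2O3 = 23.3 × 72.5/100 = 16.89 g
n(Fe2O3) = 16.89 / 159.69 = 0.1058 mol
n(CO2) = (3/1) × 0.1058 = 0.3174 mol
V = nRT/P = 0.3174 × 0.08314 × 552.15 / 19.3 = 0.7549 L

0.755 L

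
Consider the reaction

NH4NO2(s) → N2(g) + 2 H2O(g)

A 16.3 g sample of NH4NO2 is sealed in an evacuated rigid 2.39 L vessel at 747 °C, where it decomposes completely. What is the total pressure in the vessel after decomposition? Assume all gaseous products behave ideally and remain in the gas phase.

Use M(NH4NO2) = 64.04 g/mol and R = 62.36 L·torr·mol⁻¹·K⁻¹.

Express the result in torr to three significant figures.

20300 torr

n(NH4NO2) = 16.3 / 64.04 = 0.2545 mol
n(gas produced) = (3/1) × 0.2545 = 0.7635 mol
P = nRT/V = 0.7635 × 62.36 × 1020.15 / 2.39 = 20320 torr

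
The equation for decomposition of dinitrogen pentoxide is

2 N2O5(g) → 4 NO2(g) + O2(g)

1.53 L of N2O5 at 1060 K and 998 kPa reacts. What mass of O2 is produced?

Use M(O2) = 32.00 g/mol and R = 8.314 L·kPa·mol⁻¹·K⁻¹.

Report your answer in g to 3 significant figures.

2.77 g

n(N2O5) = PV/RT = (998 × 1.53) / (8.314 × 1060) = 0.1733 mol
n(O2) = (1/2) × 0.1733 = 0.08665 mol
m(O2) = 0.08665 × 32.00 = 2.773 g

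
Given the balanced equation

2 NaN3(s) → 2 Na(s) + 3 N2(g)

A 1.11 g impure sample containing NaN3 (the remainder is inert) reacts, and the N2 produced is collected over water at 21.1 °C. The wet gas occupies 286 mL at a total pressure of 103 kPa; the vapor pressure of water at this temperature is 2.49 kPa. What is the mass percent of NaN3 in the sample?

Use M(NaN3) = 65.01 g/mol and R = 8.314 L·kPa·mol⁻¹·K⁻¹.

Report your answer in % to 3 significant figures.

45.9 %

P(N2) = 103 − 2.49 = 100.5 kPa
n(N2) = PV/RT = (100.5 × 0.2860) / (8.314 × 294.25) = 0.01175 mol
n(NaN3) = (2/3) × 0.01175 = 0.007833 mol
m(NaN3) = 0.007833 × 65.01 = 0.5092 g
%NaN3 = 0.5092 / 1.11 × 100 = 45.87%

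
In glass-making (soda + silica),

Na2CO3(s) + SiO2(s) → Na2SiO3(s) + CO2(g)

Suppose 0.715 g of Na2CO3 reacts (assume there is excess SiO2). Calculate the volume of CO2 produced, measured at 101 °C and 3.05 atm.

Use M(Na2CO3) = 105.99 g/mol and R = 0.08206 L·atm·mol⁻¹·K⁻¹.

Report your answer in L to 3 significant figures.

0.0679 L

n(Na2CO3) = 0.7150 / 105.99 = 0.006746 mol
n(CO2) = (1/1) × 0.006746 = 0.006746 mol
V = nRT/P = 0.006746 × 0.08206 × 374.15 / 3.05 = 0.06791 L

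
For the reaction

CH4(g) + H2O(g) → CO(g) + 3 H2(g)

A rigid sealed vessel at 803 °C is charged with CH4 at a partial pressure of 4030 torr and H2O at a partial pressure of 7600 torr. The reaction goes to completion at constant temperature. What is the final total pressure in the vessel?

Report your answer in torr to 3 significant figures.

19700 torr

With V and T fixed, P_i ∝ n_i, so the mole ratios apply directly to partial pressures at 803 °C.
P(H2O) required for 4030 torr of CH4 = (1/1) × 4030 = 4030 torr; available 7600 torr, so CH4 is limiting.
P(H2O) remaining = 7600 − (1/1) × 4030 = 3570 torr
P(gaseous products) = (1+3)/1 × 4030 = 16120 torr
P_total at 803 °C = 3570 + 16120 = 19690 torr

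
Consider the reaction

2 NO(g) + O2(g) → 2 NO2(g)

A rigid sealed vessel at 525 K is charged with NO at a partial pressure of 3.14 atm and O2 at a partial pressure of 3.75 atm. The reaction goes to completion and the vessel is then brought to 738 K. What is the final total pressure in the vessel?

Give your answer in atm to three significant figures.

7.48 atm

Because the vessel is rigid and T is held at 525 K, work the stoichiometry in partial pressures (P_i = n_iRT/V).
P(O2) required for 3.14 atm of NO = (1/2) × 3.14 = 1.570 atm; available 3.75 atm, so NO is limiting.
P(O2) remaining = 3.75 − (1/2) × 3.14 = 2.180 atm
P(gaseous products) = (2)/2 × 3.14 = 3.140 atm
P_total at 525 K = 2.180 + 3.140 = 5.320 atm
Scaling to 738 K: P = 5.320 × 738/525 = 7.478 atm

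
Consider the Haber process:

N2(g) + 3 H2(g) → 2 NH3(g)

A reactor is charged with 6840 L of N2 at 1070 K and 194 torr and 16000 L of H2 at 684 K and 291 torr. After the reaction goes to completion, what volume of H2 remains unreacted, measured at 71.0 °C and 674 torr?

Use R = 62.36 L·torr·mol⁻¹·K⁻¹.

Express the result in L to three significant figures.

1580 L

n(N2) = PV/RT = (194 × 6840) / (62.36 × 1070) = 19.89 mol
n(H2) = PV/RT = (291 × 16000) / (62.36 × 684) = 109.2 mol
For 19.89 mol N2, stoichiometry requires (3/1) × 19.89 = 59.67 mol H2; 109.2 mol is available, so N2 is limiting.
n(H2) consumed = (3/1) × 19.89 = 59.67 mol; remaining = 109.2 − 59.67 = 49.53 mol
V(H2) = nRT/P = 49.53 × 62.36 × 344.15 / 674 = 1577 L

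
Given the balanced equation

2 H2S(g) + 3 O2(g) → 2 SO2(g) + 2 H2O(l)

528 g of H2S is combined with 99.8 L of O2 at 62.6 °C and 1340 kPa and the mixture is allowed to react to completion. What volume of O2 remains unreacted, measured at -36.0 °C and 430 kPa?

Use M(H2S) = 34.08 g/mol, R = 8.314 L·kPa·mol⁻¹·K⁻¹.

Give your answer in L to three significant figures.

113 L

n(H2S) = 528 / 34.08 = 15.49 mol
n(O2) = PV/RT = (1340 × 99.8) / (8.314 × 335.75) = 47.91 mol
For 15.49 mol H2S, stoichiometry requires (3/2) × 15.49 = 23.23 mol O2; 47.91 mol is available, so H2S is limiting.
n(O2) consumed = (3/2) × 15.49 = 23.23 mol; remaining = 47.91 − 23.23 = 24.68 mol
V(O2) = nRT/P = 24.68 × 8.314 × 237.15 / 430 = 113.2 L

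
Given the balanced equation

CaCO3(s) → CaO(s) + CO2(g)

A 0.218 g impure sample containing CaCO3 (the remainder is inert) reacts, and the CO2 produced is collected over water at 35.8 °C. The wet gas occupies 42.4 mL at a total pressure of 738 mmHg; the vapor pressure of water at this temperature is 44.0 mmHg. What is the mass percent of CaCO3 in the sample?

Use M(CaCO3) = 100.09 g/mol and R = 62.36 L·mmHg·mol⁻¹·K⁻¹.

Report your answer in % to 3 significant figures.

P(CO2) = 738 − 44.0 = 694.0 mmHg
n(CO2) = PV/RT = (694.0 × 0.04240) / (62.36 × 308.95) = 0.001527 mol
n(CaCO3) = (1/1) × 0.001527 = 0.001527 mol
m(CaCO3) = 0.001527 × 100.09 = 0.1528 g
%CaCO3 = 0.1528 / 0.218 × 100 = 70.09%

70.1 %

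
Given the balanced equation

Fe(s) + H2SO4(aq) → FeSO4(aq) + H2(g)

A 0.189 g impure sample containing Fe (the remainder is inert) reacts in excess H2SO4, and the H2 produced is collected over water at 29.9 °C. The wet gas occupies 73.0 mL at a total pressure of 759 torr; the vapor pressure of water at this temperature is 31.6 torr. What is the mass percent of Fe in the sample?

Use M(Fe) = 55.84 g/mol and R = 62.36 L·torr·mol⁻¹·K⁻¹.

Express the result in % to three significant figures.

P(H2) = 759 − 31.6 = 727.4 torr
n(H2) = PV/RT = (727.4 × 0.07300) / (62.36 × 303.05) = 0.002810 mol
n(Fe) = (1/1) × 0.002810 = 0.002810 mol
m(Fe) = 0.002810 × 55.84 = 0.1569 g
%Fe = 0.1569 / 0.189 × 100 = 83.02%

83.0 %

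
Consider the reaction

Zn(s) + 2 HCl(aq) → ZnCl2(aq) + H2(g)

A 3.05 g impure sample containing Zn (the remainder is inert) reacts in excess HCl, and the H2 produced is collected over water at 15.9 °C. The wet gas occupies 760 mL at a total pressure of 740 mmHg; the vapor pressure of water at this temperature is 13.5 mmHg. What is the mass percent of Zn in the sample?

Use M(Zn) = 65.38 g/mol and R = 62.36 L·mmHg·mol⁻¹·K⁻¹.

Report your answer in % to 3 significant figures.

P(H2) = 740 − 13.5 = 726.5 mmHg
n(H2) = PV/RT = (726.5 × 0.7600) / (62.36 × 289.05) = 0.03063 mol
n(Zn) = (1/1) × 0.03063 = 0.03063 mol
m(Zn) = 0.03063 × 65.38 = 2.003 g
%Zn = 2.003 / 3.05 × 100 = 65.67%

65.7 %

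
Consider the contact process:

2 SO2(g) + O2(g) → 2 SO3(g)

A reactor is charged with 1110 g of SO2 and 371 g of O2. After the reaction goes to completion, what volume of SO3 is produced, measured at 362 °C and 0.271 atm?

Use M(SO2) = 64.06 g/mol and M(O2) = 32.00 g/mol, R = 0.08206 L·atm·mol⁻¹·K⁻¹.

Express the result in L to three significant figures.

n(SO2) = 1110 / 64.06 = 17.33 mol
n(O2) = 371 / 32.00 = 11.59 mol
For 17.33 mol SO2, stoichiometry requires (1/2) × 17.33 = 8.665 mol O2; 11.59 mol is available, so SO2 is limiting.
n(SO3) = (2/2) × 17.33 = 17.33 mol
V(SO3) = nRT/P = 17.33 × 0.08206 × 635.15 / 0.271 = 3333 L

3330 L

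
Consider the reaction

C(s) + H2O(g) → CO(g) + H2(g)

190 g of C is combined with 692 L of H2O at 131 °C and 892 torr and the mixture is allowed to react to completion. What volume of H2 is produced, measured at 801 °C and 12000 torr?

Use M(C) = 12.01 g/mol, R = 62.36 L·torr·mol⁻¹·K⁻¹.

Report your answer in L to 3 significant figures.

88.3 L

n(C) = 190 / 12.01 = 15.82 mol
n(H2O) = PV/RT = (892 × 692) / (62.36 × 404.15) = 24.49 mol
For 15.82 mol C, stoichiometry requires (1/1) × 15.82 = 15.82 mol H2O; 24.49 mol is available, so C is limiting.
n(H2) = (1/1) × 15.82 = 15.82 mol
V(H2) = nRT/P = 15.82 × 62.36 × 1074.15 / 12000 = 88.31 L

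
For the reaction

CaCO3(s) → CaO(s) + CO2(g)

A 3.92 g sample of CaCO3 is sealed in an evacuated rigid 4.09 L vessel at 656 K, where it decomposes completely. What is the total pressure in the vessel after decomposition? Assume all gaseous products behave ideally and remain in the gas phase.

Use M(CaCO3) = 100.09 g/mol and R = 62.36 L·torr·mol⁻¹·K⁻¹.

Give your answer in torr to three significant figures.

n(CaCO3) = 3.92 / 100.09 = 0.03916 mol
n(gas produced) = (1/1) × 0.03916 = 0.03916 mol
P = nRT/V = 0.03916 × 62.36 × 656 / 4.09 = 391.7 torr

392 torr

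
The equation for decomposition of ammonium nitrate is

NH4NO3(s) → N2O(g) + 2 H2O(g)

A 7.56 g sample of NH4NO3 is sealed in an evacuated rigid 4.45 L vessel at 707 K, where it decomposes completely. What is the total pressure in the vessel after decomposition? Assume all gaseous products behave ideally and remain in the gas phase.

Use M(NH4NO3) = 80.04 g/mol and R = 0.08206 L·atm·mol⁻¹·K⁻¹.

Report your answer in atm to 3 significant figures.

n(NH4NO3) = 7.56 / 80.04 = 0.09445 mol
n(gas produced) = (3/1) × 0.09445 = 0.2833 mol
P = nRT/V = 0.2833 × 0.08206 × 707 / 4.45 = 3.693 atm

3.69 atm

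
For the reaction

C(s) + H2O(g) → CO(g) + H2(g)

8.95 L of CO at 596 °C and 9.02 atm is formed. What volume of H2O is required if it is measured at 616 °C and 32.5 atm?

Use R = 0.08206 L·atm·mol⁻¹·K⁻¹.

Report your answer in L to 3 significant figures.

2.54 L

n(CO) = PV/RT = (9.02 × 8.95) / (0.08206 × 869.15) = 1.132 mol
n(H2O) = (1/1) × 1.132 = 1.132 mol
V = nRT/P = 1.132 × 0.08206 × 889.15 / 32.5 = 2.541 L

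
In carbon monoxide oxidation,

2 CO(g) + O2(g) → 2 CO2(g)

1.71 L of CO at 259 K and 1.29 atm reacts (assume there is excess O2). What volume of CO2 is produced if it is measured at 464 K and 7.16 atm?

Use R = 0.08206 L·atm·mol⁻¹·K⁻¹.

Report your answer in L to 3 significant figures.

n(CO) = PV/RT = (1.29 × 1.71) / (0.08206 × 259) = 0.1038 mol
n(CO2) = (2/2) × 0.1038 = 0.1038 mol
V = nRT/P = 0.1038 × 0.08206 × 464 / 7.16 = 0.5520 L

0.552 L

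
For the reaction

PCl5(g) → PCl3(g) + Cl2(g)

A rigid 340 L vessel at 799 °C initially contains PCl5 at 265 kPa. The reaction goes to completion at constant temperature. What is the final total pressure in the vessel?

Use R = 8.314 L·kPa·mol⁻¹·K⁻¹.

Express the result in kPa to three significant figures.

530 kPa

At constant T and V, P ∝ n(gas): 1 mol gas → 2 mol gas.
P_final = (2/1) × 265 = 530.0 kPa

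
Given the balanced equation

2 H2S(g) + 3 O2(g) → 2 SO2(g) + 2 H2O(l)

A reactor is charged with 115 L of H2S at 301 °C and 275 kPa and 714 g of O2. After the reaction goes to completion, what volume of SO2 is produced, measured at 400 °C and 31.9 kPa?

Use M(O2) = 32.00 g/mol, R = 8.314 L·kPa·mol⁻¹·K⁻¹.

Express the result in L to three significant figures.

n(H2S) = PV/RT = (275 × 115) / (8.314 × 574.15) = 6.625 mol
n(O2) = 714 / 32.00 = 22.31 mol
For 6.625 mol H2S, stoichiometry requires (3/2) × 6.625 = 9.938 mol O2; 22.31 mol is available, so H2S is limiting.
n(SO2) = (2/2) × 6.625 = 6.625 mol
V(SO2) = nRT/P = 6.625 × 8.314 × 673.15 / 31.9 = 1162 L

1160 L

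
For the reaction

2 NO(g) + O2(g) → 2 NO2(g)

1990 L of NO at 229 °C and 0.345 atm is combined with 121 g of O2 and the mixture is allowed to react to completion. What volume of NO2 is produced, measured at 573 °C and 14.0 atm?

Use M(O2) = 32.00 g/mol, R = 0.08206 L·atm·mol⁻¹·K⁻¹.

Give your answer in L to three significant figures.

37.5 L

n(NO) = PV/RT = (0.345 × 1990) / (0.08206 × 502.15) = 16.66 mol
n(O2) = 121 / 32.00 = 3.781 mol
For 16.66 mol NO, stoichiometry requires (1/2) × 16.66 = 8.330 mol O2; 3.781 mol is available, so O2 is limiting.
n(NO2) = (2/1) × 3.781 = 7.562 mol
V(NO2) = nRT/P = 7.562 × 0.08206 × 846.15 / 14.0 = 37.50 L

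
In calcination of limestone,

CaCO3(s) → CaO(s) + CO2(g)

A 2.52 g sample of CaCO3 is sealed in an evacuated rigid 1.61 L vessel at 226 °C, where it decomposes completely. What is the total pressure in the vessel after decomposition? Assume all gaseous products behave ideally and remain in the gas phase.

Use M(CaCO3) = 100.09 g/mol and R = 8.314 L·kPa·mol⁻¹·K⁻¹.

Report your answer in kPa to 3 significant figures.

n(CaCO3) = 2.52 / 100.09 = 0.02518 mol
n(gas produced) = (1/1) × 0.02518 = 0.02518 mol
P = nRT/V = 0.02518 × 8.314 × 499.15 / 1.61 = 64.90 kPa

64.9 kPa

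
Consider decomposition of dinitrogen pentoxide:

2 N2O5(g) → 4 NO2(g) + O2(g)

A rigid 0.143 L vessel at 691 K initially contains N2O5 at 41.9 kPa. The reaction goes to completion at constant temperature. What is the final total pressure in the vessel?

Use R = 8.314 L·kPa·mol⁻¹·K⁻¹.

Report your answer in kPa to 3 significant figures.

105 kPa

At constant T and V, P ∝ n(gas): 2 mol gas → 5 mol gas.
P_final = (5/2) × 41.9 = 104.8 kPa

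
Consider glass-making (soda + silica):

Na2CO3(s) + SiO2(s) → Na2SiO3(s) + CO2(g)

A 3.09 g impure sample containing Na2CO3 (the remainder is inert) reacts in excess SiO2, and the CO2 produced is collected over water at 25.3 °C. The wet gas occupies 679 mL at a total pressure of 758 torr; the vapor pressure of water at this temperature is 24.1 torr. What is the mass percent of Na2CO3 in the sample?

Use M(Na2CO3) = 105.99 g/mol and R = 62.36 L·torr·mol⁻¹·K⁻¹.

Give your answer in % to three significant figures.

P(CO2) = 758 − 24.1 = 733.9 torr
n(CO2) = PV/RT = (733.9 × 0.6790) / (62.36 × 298.45) = 0.02677 mol
n(Na2CO3) = (1/1) × 0.02677 = 0.02677 mol
m(Na2CO3) = 0.02677 × 105.99 = 2.837 g
%Na2CO3 = 2.837 / 3.09 × 100 = 91.81%

91.8 %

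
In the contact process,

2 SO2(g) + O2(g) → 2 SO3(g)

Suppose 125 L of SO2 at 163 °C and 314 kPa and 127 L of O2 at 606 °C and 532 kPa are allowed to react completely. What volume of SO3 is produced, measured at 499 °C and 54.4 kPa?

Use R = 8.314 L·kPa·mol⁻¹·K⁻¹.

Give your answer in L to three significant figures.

1280 L

n(SO2) = PV/RT = (314 × 125) / (8.314 × 436.15) = 10.82 mol
n(O2) = PV/RT = (532 × 127) / (8.314 × 879.15) = 9.244 mol
For 10.82 mol SO2, stoichiometry requires (1/2) × 10.82 = 5.410 mol O2; 9.244 mol is available, so SO2 is limiting.
n(SO3) = (2/2) × 10.82 = 10.82 mol
V(SO3) = nRT/P = 10.82 × 8.314 × 772.15 / 54.4 = 1277 L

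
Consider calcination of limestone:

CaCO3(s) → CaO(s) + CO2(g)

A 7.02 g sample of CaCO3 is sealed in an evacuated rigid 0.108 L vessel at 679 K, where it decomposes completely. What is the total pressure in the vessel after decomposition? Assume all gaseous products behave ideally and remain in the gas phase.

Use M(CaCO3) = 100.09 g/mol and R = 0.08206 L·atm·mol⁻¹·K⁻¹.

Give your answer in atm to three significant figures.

n(CaCO3) = 7.02 / 100.09 = 0.07014 mol
n(gas produced) = (1/1) × 0.07014 = 0.07014 mol
P = nRT/V = 0.07014 × 0.08206 × 679 / 0.108 = 36.19 atm

36.2 atm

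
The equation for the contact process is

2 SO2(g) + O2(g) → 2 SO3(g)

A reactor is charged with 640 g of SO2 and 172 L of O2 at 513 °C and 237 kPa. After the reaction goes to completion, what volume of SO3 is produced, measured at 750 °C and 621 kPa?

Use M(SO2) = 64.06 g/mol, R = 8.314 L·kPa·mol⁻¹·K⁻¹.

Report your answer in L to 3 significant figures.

n(SO2) = 640 / 64.06 = 9.991 mol
n(O2) = PV/RT = (237 × 172) / (8.314 × 786.15) = 6.237 mol
For 9.991 mol SO2, stoichiometry requires (1/2) × 9.991 = 4.995 mol O2; 6.237 mol is available, so SO2 is limiting.
n(SO3) = (2/2) × 9.991 = 9.991 mol
V(SO3) = nRT/P = 9.991 × 8.314 × 1023.15 / 621 = 136.9 L

137 L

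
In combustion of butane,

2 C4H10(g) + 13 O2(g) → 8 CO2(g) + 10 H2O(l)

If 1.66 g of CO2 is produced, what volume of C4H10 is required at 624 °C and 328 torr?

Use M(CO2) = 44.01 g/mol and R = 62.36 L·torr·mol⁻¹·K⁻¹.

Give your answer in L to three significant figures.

1.61 L

n(CO2) = 1.660 / 44.01 = 0.03772 mol
n(C4H10) = (2/8) × 0.03772 = 0.009430 mol
V = nRT/P = 0.009430 × 62.36 × 897.15 / 328 = 1.608 L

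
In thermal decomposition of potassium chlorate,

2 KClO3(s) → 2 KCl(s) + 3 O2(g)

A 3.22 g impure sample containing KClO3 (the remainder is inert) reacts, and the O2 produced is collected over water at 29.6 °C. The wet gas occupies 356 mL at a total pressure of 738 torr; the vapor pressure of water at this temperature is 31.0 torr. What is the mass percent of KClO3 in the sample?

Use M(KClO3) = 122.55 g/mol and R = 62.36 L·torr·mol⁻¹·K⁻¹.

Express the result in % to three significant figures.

33.8 %

P(O2) = 738 − 31.0 = 707.0 torr
n(O2) = PV/RT = (707.0 × 0.3560) / (62.36 × 302.75) = 0.01333 mol
n(KClO3) = (2/3) × 0.01333 = 0.008887 mol
m(KClO3) = 0.008887 × 122.55 = 1.089 g
%KClO3 = 1.089 / 3.22 × 100 = 33.82%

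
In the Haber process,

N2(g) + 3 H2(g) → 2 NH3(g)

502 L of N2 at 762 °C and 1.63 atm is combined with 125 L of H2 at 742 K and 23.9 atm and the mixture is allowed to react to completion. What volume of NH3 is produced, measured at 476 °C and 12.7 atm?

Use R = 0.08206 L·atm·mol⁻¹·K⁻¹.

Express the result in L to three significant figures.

93.3 L

n(N2) = PV/RT = (1.63 × 502) / (0.08206 × 1035.15) = 9.633 mol
n(H2) = PV/RT = (23.9 × 125) / (0.08206 × 742) = 49.07 mol
For 9.633 mol N2, stoichiometry requires (3/1) × 9.633 = 28.90 mol H2; 49.07 mol is available, so N2 is limiting.
n(NH3) = (2/1) × 9.633 = 19.27 mol
V(NH3) = nRT/P = 19.27 × 0.08206 × 749.15 / 12.7 = 93.28 L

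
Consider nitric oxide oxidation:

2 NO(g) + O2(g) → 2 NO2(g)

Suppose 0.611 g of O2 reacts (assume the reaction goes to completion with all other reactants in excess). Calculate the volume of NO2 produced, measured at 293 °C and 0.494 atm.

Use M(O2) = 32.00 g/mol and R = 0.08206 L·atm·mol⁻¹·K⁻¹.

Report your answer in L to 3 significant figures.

n(O2) = 0.6110 / 32.00 = 0.01909 mol
n(NO2) = (2/1) × 0.01909 = 0.03818 mol
V = nRT/P = 0.03818 × 0.08206 × 566.15 / 0.494 = 3.591 L

3.59 L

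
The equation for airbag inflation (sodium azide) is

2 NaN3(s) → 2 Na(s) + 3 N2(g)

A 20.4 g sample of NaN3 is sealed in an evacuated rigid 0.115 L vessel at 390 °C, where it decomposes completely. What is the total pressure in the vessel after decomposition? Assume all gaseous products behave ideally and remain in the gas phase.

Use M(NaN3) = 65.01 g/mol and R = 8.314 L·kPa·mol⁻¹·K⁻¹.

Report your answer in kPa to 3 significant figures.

22600 kPa

n(NaN3) = 20.4 / 65.01 = 0.3138 mol
n(gas produced) = (3/2) × 0.3138 = 0.4707 mol
P = nRT/V = 0.4707 × 8.314 × 663.15 / 0.115 = 22570 kPa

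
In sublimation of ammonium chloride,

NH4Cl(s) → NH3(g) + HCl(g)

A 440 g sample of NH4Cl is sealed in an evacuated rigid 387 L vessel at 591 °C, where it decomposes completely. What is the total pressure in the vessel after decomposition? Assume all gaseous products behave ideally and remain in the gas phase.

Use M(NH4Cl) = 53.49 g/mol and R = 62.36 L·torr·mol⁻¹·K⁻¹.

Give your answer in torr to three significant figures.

2290 torr

n(NH4Cl) = 440 / 53.49 = 8.226 mol
n(gas produced) = (2/1) × 8.226 = 16.45 mol
P = nRT/V = 16.45 × 62.36 × 864.15 / 387 = 2291 torr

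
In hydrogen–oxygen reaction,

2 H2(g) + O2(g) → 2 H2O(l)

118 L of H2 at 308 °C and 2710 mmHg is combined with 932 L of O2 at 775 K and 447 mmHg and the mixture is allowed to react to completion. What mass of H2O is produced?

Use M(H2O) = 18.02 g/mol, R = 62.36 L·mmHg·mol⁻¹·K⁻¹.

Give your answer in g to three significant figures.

159 g

n(H2) = PV/RT = (2710 × 118) / (62.36 × 581.15) = 8.824 mol
n(O2) = PV/RT = (447 × 932) / (62.36 × 775) = 8.620 mol
For 8.824 mol H2, stoichiometry requires (1/2) × 8.824 = 4.412 mol O2; 8.620 mol is available, so H2 is limiting.
n(H2O) = (2/2) × 8.824 = 8.824 mol
m(H2O) = 8.824 × 18.02 = 159.0 g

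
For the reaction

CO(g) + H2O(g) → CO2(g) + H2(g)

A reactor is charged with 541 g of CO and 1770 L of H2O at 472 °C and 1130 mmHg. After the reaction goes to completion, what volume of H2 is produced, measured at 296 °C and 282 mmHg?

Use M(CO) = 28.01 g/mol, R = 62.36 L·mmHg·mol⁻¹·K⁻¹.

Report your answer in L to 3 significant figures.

2430 L

n(CO) = 541 / 28.01 = 19.31 mol
n(H2O) = PV/RT = (1130 × 1770) / (62.36 × 745.15) = 43.04 mol
For 19.31 mol CO, stoichiometry requires (1/1) × 19.31 = 19.31 mol H2O; 43.04 mol is available, so CO is limiting.
n(H2) = (1/1) × 19.31 = 19.31 mol
V(H2) = nRT/P = 19.31 × 62.36 × 569.15 / 282 = 2430 L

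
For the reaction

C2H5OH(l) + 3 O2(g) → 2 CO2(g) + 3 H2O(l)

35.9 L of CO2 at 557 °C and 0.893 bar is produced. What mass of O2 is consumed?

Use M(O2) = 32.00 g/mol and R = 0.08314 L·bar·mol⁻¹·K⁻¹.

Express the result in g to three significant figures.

22.3 g

n(CO2) = PV/RT = (0.893 × 35.9) / (0.08314 × 830.15) = 0.4645 mol
n(O2) = (3/2) × 0.4645 = 0.6967 mol
m(O2) = 0.6967 × 32.00 = 22.29 g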